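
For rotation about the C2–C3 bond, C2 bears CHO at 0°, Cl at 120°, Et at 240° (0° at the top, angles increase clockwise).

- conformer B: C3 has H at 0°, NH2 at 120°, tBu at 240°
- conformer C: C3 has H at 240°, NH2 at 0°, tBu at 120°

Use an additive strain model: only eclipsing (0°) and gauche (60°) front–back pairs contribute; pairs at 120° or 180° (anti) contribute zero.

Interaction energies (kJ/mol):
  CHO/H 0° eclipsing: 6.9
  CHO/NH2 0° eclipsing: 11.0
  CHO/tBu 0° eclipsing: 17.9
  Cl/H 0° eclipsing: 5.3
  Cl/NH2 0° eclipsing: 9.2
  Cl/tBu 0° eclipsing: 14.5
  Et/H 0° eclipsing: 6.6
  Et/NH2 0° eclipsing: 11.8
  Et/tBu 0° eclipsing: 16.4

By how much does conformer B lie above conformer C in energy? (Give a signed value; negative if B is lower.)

+0.4 kJ/mol

B is eclipsed. CHO at 0° is eclipsed with H at 0° (6.9); Cl at 120° is eclipsed with NH2 at 120° (9.2); Et at 240° is eclipsed with tBu at 240° (16.4). Total 32.5 kJ/mol.
C is eclipsed. CHO at 0° is eclipsed with NH2 at 0° (11.0); Cl at 120° is eclipsed with tBu at 120° (14.5); Et at 240° is eclipsed with H at 240° (6.6). Total 32.1 kJ/mol.
E(B) − E(C) = 32.5 − 32.1 = +0.4 kJ/mol.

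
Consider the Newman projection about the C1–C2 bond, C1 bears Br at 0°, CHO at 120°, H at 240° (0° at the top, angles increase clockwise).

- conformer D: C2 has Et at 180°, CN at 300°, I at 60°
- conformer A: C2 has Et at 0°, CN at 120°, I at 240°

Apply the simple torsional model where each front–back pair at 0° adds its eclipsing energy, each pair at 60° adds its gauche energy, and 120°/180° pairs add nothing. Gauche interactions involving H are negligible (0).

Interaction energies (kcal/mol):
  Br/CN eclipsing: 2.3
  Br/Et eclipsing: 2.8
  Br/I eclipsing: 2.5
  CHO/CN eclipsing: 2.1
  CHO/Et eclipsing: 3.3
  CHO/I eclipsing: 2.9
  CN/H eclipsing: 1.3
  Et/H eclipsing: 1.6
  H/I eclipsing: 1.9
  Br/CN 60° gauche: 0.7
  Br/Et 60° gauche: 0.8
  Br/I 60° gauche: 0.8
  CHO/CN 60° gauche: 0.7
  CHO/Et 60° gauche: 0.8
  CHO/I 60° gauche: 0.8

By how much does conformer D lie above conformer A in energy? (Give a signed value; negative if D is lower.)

-3.7 kcal/mol

D (staggered): Br–CN gauche, Br–I gauche, CHO–Et gauche, CHO–I gauche; 0.7 + 0.8 + 0.8 + 0.8 = 3.1 kcal/mol.
A (eclipsed): Br–Et eclipsed, CHO–CN eclipsed, H–I eclipsed; 2.8 + 2.1 + 1.9 = 6.8 kcal/mol.
E(D) − E(A) = 3.1 − 6.8 = -3.7 kcal/mol.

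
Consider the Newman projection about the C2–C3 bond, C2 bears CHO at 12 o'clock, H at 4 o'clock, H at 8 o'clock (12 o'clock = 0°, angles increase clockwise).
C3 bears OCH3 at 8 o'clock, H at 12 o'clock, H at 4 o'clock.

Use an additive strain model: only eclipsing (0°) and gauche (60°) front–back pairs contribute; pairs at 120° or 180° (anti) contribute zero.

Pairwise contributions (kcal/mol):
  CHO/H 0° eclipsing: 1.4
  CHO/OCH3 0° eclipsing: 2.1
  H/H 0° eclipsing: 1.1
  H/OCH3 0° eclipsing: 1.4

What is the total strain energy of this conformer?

This conformer is eclipsed. CHO at 0° is eclipsed with H at 0° (1.4); H at 120° is eclipsed with H at 120° (1.1); H at 240° is eclipsed with OCH3 at 240° (1.4). Total 3.9 kcal/mol.

3.9 kcal/mol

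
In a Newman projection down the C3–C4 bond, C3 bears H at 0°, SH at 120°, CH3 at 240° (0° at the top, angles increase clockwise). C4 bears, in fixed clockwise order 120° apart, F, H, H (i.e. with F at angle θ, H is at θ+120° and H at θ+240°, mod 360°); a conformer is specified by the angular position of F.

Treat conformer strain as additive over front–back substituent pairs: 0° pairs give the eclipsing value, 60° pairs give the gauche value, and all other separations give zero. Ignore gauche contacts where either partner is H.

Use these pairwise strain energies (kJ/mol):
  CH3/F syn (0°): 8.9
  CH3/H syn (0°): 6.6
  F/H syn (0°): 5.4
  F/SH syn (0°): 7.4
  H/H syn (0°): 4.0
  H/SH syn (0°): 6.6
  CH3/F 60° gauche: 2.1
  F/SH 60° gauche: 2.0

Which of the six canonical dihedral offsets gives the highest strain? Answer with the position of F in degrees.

F at 0° is eclipsed. H at 0° is eclipsed with F at 0° (5.4); SH at 120° is eclipsed with H at 120° (6.6); CH3 at 240° is eclipsed with H at 240° (6.6). Total 18.6 kJ/mol.
F at 60° is staggered. SH at 120° is gauche with F at 60° (2.0). Total 2.0 kJ/mol.
F at 120° is eclipsed. H at 0° is eclipsed with H at 0° (4.0); SH at 120° is eclipsed with F at 120° (7.4); CH3 at 240° is eclipsed with H at 240° (6.6). Total 18.0 kJ/mol.
F at 180° is staggered. SH at 120° is gauche with F at 180° (2.0); CH3 at 240° is gauche with F at 180° (2.1). Total 4.1 kJ/mol.
F at 240° is eclipsed. H at 0° is eclipsed with H at 0° (4.0); SH at 120° is eclipsed with H at 120° (6.6); CH3 at 240° is eclipsed with F at 240° (8.9). Total 19.5 kJ/mol.
F at 300° is staggered. CH3 at 240° is gauche with F at 300° (2.1). Total 2.1 kJ/mol.
The maximum (19.5 kJ/mol) occurs with F at 240°.

240°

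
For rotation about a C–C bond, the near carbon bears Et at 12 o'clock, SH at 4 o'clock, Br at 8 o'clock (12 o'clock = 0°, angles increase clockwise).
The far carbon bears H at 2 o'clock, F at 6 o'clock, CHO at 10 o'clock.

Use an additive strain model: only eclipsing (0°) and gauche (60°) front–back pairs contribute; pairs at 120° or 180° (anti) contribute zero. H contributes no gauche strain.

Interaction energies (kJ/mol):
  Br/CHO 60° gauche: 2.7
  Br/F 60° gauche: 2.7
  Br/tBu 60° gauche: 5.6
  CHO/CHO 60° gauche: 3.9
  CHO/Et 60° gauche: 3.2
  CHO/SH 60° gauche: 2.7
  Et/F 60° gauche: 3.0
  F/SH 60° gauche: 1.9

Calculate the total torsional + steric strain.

This conformer (staggered): Et(0°)/CHO(300°) gauche 3.2; SH(120°)/F(180°) gauche 1.9; Br(240°)/F(180°) gauche 2.7; Br(240°)/CHO(300°) gauche 2.7 → 10.5 kJ/mol.

10.5 kJ/mol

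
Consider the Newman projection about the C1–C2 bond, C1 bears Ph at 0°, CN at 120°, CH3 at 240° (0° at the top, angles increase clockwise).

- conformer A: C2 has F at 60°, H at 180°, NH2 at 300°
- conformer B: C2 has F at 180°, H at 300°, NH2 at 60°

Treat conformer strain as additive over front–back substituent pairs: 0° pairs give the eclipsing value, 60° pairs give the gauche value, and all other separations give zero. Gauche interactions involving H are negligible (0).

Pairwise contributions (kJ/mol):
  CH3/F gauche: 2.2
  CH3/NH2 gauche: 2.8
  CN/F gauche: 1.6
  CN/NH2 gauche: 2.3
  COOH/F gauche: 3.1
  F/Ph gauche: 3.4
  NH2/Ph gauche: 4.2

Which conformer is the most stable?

B

A (staggered): Ph–F gauche, Ph–NH2 gauche, CN–F gauche, CH3–NH2 gauche; 3.4 + 4.2 + 1.6 + 2.8 = 12.0 kJ/mol.
B (staggered): Ph–NH2 gauche, CN–F gauche, CN–NH2 gauche, CH3–F gauche; 4.2 + 1.6 + 2.3 + 2.2 = 10.3 kJ/mol.
B has the lowest total (10.3 kJ/mol).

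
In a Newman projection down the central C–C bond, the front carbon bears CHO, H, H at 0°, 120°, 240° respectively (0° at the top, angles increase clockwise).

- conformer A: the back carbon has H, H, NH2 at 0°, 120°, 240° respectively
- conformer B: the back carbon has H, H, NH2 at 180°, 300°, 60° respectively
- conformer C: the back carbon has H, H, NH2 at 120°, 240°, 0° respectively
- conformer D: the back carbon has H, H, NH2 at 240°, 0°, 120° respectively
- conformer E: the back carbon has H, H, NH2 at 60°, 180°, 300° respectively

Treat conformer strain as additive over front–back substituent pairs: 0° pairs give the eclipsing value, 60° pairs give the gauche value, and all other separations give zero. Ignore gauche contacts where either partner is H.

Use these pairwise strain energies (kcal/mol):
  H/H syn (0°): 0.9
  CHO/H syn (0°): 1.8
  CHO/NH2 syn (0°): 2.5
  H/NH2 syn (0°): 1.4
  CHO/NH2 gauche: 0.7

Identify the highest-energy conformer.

A (eclipsed): CHO–H eclipsed, H–H eclipsed, H–NH2 eclipsed; 1.8 + 0.9 + 1.4 = 4.1 kcal/mol.
B (staggered): CHO–NH2 gauche; 0.7 = 0.7 kcal/mol.
C (eclipsed): CHO–NH2 eclipsed, H–H eclipsed, H–H eclipsed; 2.5 + 0.9 + 0.9 = 4.3 kcal/mol.
D (eclipsed): CHO–H eclipsed, H–NH2 eclipsed, H–H eclipsed; 1.8 + 1.4 + 0.9 = 4.1 kcal/mol.
E (staggered): CHO–NH2 gauche; 0.7 = 0.7 kcal/mol.
C has the highest total (4.3 kcal/mol).

C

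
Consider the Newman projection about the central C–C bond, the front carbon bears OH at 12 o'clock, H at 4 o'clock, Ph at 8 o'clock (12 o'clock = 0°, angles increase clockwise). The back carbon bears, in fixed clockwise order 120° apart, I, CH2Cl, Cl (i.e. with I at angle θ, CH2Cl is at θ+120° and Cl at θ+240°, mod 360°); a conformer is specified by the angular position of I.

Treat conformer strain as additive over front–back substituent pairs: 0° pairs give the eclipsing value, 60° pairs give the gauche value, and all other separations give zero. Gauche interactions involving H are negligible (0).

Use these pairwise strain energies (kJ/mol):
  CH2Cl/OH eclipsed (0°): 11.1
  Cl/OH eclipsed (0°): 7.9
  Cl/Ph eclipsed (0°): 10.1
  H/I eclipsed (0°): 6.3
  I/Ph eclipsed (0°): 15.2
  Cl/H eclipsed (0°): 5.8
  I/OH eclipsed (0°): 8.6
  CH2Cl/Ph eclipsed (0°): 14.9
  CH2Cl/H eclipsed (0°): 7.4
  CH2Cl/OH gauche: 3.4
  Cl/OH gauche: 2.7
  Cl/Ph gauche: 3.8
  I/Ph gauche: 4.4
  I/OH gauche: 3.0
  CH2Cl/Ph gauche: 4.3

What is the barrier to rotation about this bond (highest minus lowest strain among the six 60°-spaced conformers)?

18.3 kJ/mol

I at 0° is eclipsed. OH at 0° is eclipsed with I at 0° (8.6); H at 120° is eclipsed with CH2Cl at 120° (7.4); Ph at 240° is eclipsed with Cl at 240° (10.1). Total 26.1 kJ/mol.
I at 60° is staggered. OH at 0° is gauche with I at 60° (3.0); OH at 0° is gauche with Cl at 300° (2.7); Ph at 240° is gauche with CH2Cl at 180° (4.3); Ph at 240° is gauche with Cl at 300° (3.8). Total 13.8 kJ/mol.
I at 120° is eclipsed. OH at 0° is eclipsed with Cl at 0° (7.9); H at 120° is eclipsed with I at 120° (6.3); Ph at 240° is eclipsed with CH2Cl at 240° (14.9). Total 29.1 kJ/mol.
I at 180° is staggered. OH at 0° is gauche with CH2Cl at 300° (3.4); OH at 0° is gauche with Cl at 60° (2.7); Ph at 240° is gauche with I at 180° (4.4); Ph at 240° is gauche with CH2Cl at 300° (4.3). Total 14.8 kJ/mol.
I at 240° is eclipsed. OH at 0° is eclipsed with CH2Cl at 0° (11.1); H at 120° is eclipsed with Cl at 120° (5.8); Ph at 240° is eclipsed with I at 240° (15.2). Total 32.1 kJ/mol.
I at 300° is staggered. OH at 0° is gauche with I at 300° (3.0); OH at 0° is gauche with CH2Cl at 60° (3.4); Ph at 240° is gauche with I at 300° (4.4); Ph at 240° is gauche with Cl at 180° (3.8). Total 14.6 kJ/mol.
Max at 240° (32.1 kJ/mol), min at 60° (13.8 kJ/mol); barrier = 18.3 kJ/mol.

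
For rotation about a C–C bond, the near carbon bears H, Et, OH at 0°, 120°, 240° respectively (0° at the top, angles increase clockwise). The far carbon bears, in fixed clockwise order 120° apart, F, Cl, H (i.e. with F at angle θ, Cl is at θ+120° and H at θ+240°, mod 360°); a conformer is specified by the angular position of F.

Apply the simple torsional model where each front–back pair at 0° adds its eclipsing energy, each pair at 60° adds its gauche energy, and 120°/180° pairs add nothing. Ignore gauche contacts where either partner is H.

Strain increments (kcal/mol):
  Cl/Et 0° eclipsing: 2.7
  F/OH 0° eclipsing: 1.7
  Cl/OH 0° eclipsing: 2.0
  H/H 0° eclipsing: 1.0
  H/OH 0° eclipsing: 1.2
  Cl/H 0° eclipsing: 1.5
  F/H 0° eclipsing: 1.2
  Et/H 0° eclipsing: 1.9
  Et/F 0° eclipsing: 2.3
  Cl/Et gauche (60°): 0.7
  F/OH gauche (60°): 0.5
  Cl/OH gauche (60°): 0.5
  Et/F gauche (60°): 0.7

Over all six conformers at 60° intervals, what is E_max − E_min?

F at 0° is eclipsed. H at 0° is eclipsed with F at 0° (1.2); Et at 120° is eclipsed with Cl at 120° (2.7); OH at 240° is eclipsed with H at 240° (1.2). Total 5.1 kcal/mol.
F at 60° is staggered. Et at 120° is gauche with F at 60° (0.7); Et at 120° is gauche with Cl at 180° (0.7); OH at 240° is gauche with Cl at 180° (0.5). Total 1.9 kcal/mol.
F at 120° is eclipsed. H at 0° is eclipsed with H at 0° (1.0); Et at 120° is eclipsed with F at 120° (2.3); OH at 240° is eclipsed with Cl at 240° (2.0). Total 5.3 kcal/mol.
F at 180° is staggered. Et at 120° is gauche with F at 180° (0.7); OH at 240° is gauche with F at 180° (0.5); OH at 240° is gauche with Cl at 300° (0.5). Total 1.7 kcal/mol.
F at 240° is eclipsed. H at 0° is eclipsed with Cl at 0° (1.5); Et at 120° is eclipsed with H at 120° (1.9); OH at 240° is eclipsed with F at 240° (1.7). Total 5.1 kcal/mol.
F at 300° is staggered. Et at 120° is gauche with Cl at 60° (0.7); OH at 240° is gauche with F at 300° (0.5). Total 1.2 kcal/mol.
Max at 120° (5.3 kcal/mol), min at 300° (1.2 kcal/mol); barrier = 4.1 kcal/mol.

4.1 kcal/mol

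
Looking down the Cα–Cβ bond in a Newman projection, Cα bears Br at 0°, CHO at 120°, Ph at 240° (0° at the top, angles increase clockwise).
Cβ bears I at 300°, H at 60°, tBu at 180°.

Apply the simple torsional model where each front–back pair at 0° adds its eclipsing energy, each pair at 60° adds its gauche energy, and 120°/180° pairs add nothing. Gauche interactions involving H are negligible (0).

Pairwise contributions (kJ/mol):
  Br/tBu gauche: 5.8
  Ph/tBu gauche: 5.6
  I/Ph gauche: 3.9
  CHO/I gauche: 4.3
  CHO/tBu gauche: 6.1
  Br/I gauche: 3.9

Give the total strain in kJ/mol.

This conformer (staggered): Br(0°)/I(300°) gauche 3.9; CHO(120°)/tBu(180°) gauche 6.1; Ph(240°)/I(300°) gauche 3.9; Ph(240°)/tBu(180°) gauche 5.6 → 19.5 kJ/mol.

19.5 kJ/mol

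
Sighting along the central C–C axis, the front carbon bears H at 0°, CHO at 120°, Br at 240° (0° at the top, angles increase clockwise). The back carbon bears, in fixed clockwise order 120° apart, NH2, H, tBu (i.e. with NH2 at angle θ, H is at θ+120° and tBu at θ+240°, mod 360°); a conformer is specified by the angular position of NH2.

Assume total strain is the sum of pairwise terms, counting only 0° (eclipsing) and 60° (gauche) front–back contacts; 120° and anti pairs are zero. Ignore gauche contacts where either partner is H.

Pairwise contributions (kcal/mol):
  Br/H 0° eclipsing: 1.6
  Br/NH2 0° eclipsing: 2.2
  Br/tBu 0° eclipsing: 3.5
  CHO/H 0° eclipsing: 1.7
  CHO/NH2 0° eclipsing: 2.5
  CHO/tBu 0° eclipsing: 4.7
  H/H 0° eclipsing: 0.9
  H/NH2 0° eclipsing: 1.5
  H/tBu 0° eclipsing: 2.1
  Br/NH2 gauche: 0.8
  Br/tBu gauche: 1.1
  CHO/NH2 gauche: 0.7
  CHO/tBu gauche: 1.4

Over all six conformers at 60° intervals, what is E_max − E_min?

NH2 at 0° (eclipsed): H–NH2 eclipsed, CHO–H eclipsed, Br–tBu eclipsed; 1.5 + 1.7 + 3.5 = 6.7 kcal/mol.
NH2 at 60° (staggered): CHO–NH2 gauche, Br–tBu gauche; 0.7 + 1.1 = 1.8 kcal/mol.
NH2 at 120° (eclipsed): H–tBu eclipsed, CHO–NH2 eclipsed, Br–H eclipsed; 2.1 + 2.5 + 1.6 = 6.2 kcal/mol.
NH2 at 180° (staggered): CHO–NH2 gauche, CHO–tBu gauche, Br–NH2 gauche; 0.7 + 1.4 + 0.8 = 2.9 kcal/mol.
NH2 at 240° (eclipsed): H–H eclipsed, CHO–tBu eclipsed, Br–NH2 eclipsed; 0.9 + 4.7 + 2.2 = 7.8 kcal/mol.
NH2 at 300° (staggered): CHO–tBu gauche, Br–NH2 gauche, Br–tBu gauche; 1.4 + 0.8 + 1.1 = 3.3 kcal/mol.
Max at 240° (7.8 kcal/mol), min at 60° (1.8 kcal/mol); barrier = 6.0 kcal/mol.

6.0 kcal/mol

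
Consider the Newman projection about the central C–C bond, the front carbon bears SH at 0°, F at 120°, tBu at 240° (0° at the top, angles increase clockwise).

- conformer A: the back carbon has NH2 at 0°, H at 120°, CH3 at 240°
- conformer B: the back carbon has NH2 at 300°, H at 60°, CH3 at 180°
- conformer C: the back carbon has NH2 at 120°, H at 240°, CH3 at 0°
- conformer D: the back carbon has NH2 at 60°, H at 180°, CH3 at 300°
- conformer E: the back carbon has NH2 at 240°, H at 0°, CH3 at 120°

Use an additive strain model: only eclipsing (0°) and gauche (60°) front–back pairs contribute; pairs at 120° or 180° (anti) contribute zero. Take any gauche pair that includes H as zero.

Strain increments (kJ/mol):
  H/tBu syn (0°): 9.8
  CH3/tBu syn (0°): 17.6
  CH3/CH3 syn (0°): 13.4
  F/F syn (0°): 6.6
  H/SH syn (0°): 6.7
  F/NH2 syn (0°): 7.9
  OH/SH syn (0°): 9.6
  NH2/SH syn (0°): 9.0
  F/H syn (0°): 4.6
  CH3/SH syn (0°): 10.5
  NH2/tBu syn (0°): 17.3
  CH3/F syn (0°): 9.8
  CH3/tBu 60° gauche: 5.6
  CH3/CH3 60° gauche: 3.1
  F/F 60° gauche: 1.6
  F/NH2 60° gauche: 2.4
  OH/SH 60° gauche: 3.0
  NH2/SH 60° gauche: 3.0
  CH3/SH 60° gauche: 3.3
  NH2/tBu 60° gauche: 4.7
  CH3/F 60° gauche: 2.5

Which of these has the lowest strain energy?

A (eclipsed): SH–NH2 eclipsed, F–H eclipsed, tBu–CH3 eclipsed; 9.0 + 4.6 + 17.6 = 31.2 kJ/mol.
B (staggered): SH–NH2 gauche, F–CH3 gauche, tBu–NH2 gauche, tBu–CH3 gauche; 3.0 + 2.5 + 4.7 + 5.6 = 15.8 kJ/mol.
C (eclipsed): SH–CH3 eclipsed, F–NH2 eclipsed, tBu–H eclipsed; 10.5 + 7.9 + 9.8 = 28.2 kJ/mol.
D (staggered): SH–NH2 gauche, SH–CH3 gauche, F–NH2 gauche, tBu–CH3 gauche; 3.0 + 3.3 + 2.4 + 5.6 = 14.3 kJ/mol.
E (eclipsed): SH–H eclipsed, F–CH3 eclipsed, tBu–NH2 eclipsed; 6.7 + 9.8 + 17.3 = 33.8 kJ/mol.
D has the lowest total (14.3 kJ/mol).

D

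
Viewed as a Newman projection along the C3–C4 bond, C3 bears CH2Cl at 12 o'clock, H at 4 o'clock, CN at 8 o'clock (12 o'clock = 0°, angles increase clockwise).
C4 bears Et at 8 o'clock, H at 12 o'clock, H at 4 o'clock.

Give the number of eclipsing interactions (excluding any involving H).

1

Non-H eclipsing pairs: CN(240°)/Et(240°) — 1 interaction.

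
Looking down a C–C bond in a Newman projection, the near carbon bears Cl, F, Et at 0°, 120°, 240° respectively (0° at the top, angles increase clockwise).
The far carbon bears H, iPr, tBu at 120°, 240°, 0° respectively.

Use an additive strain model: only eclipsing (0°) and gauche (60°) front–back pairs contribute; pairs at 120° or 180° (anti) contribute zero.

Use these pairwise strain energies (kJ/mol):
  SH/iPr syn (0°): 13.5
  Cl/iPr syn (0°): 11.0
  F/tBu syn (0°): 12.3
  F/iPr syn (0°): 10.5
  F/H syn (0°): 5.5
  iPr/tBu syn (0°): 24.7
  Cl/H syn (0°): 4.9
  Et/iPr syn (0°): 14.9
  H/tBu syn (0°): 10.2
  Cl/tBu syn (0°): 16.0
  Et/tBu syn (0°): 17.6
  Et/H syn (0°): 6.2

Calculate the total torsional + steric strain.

36.4 kJ/mol

This conformer (eclipsed): Cl(0°)/tBu(0°) eclipsed 16.0; F(120°)/H(120°) eclipsed 5.5; Et(240°)/iPr(240°) eclipsed 14.9 → 36.4 kJ/mol.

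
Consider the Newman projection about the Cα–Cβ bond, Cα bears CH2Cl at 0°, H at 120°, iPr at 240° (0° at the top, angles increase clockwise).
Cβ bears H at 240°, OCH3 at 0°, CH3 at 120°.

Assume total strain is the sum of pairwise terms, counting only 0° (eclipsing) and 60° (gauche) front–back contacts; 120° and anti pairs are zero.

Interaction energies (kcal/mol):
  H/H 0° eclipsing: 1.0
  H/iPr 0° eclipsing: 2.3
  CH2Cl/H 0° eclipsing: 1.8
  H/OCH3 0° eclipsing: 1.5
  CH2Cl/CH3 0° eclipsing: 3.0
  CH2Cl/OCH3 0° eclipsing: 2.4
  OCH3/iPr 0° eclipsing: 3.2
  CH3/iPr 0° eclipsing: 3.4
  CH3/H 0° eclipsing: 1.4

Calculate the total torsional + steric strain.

This conformer (eclipsed): CH2Cl(0°)/OCH3(0°) eclipsed 2.4; H(120°)/CH3(120°) eclipsed 1.4; iPr(240°)/H(240°) eclipsed 2.3 → 6.1 kcal/mol.

6.1 kcal/mol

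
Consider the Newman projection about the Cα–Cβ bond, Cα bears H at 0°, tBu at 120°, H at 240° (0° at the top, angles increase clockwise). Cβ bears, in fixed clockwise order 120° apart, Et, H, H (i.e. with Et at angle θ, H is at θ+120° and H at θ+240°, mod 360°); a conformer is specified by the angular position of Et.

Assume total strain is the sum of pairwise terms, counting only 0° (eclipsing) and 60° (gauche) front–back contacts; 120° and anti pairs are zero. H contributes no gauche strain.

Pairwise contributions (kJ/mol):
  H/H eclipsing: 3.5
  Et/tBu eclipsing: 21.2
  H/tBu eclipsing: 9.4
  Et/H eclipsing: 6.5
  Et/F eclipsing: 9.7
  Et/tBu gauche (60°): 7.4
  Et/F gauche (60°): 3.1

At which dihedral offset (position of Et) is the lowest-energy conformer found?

Et at 0° (eclipsed): H–Et eclipsed, tBu–H eclipsed, H–H eclipsed; 6.5 + 9.4 + 3.5 = 19.4 kJ/mol.
Et at 60° (staggered): tBu–Et gauche; 7.4 = 7.4 kJ/mol.
Et at 120° (eclipsed): H–H eclipsed, tBu–Et eclipsed, H–H eclipsed; 3.5 + 21.2 + 3.5 = 28.2 kJ/mol.
Et at 180° (staggered): tBu–Et gauche; 7.4 = 7.4 kJ/mol.
Et at 240° (eclipsed): H–H eclipsed, tBu–H eclipsed, H–Et eclipsed; 3.5 + 9.4 + 6.5 = 19.4 kJ/mol.
Et at 300° (staggered): no non-H gauche contacts → 0.0 kJ/mol.
The minimum (0.0 kJ/mol) occurs with Et at 300°.

300°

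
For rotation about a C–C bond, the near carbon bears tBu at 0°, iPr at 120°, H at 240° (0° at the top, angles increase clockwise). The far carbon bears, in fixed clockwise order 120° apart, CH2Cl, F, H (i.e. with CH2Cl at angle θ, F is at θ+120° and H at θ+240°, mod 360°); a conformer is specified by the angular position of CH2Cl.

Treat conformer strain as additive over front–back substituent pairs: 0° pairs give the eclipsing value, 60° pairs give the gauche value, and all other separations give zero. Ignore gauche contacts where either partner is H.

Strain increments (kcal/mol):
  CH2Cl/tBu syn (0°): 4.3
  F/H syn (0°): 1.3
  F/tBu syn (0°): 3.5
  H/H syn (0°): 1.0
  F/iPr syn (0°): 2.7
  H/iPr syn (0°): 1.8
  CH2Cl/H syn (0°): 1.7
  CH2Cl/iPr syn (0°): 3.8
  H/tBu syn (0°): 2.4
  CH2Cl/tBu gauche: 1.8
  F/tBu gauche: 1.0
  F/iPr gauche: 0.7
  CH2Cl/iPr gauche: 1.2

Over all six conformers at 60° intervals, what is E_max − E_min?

5.8 kcal/mol

CH2Cl at 0° is eclipsed. tBu at 0° is eclipsed with CH2Cl at 0° (4.3); iPr at 120° is eclipsed with F at 120° (2.7); H at 240° is eclipsed with H at 240° (1.0). Total 8.0 kcal/mol.
CH2Cl at 60° is staggered. tBu at 0° is gauche with CH2Cl at 60° (1.8); iPr at 120° is gauche with CH2Cl at 60° (1.2); iPr at 120° is gauche with F at 180° (0.7). Total 3.7 kcal/mol.
CH2Cl at 120° is eclipsed. tBu at 0° is eclipsed with H at 0° (2.4); iPr at 120° is eclipsed with CH2Cl at 120° (3.8); H at 240° is eclipsed with F at 240° (1.3). Total 7.5 kcal/mol.
CH2Cl at 180° is staggered. tBu at 0° is gauche with F at 300° (1.0); iPr at 120° is gauche with CH2Cl at 180° (1.2). Total 2.2 kcal/mol.
CH2Cl at 240° is eclipsed. tBu at 0° is eclipsed with F at 0° (3.5); iPr at 120° is eclipsed with H at 120° (1.8); H at 240° is eclipsed with CH2Cl at 240° (1.7). Total 7.0 kcal/mol.
CH2Cl at 300° is staggered. tBu at 0° is gauche with CH2Cl at 300° (1.8); tBu at 0° is gauche with F at 60° (1.0); iPr at 120° is gauche with F at 60° (0.7). Total 3.5 kcal/mol.
Max at 0° (8.0 kcal/mol), min at 180° (2.2 kcal/mol); barrier = 5.8 kcal/mol.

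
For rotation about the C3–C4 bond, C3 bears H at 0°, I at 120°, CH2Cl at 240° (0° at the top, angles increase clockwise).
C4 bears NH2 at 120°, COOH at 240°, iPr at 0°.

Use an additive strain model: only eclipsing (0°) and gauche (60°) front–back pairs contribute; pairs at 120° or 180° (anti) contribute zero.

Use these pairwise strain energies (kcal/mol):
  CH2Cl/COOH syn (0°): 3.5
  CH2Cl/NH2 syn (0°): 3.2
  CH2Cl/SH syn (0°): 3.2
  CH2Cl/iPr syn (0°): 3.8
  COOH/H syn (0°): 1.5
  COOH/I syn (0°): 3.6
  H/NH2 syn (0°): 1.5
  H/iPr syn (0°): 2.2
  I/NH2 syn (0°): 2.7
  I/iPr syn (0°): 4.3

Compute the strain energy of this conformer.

This conformer is eclipsed. H at 0° is eclipsed with iPr at 0° (2.2); I at 120° is eclipsed with NH2 at 120° (2.7); CH2Cl at 240° is eclipsed with COOH at 240° (3.5). Total 8.4 kcal/mol.

8.4 kcal/mol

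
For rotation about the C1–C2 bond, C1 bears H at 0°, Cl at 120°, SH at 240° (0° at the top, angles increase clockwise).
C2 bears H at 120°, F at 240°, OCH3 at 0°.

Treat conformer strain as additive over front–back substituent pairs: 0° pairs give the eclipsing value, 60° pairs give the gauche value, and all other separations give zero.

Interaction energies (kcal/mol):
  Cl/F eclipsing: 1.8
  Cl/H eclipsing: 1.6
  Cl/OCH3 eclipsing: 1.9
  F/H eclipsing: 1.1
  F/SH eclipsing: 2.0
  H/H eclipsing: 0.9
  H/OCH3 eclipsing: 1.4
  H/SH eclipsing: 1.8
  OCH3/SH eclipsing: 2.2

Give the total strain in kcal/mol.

This conformer (eclipsed): H–OCH3 eclipsed, Cl–H eclipsed, SH–F eclipsed; 1.4 + 1.6 + 2.0 = 5.0 kcal/mol.

5.0 kcal/mol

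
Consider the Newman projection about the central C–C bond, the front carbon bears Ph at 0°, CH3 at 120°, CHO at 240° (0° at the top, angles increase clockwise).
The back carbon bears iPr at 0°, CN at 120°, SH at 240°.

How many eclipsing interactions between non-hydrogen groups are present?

3

Non-H eclipsing pairs: Ph(0°)/iPr(0°); CH3(120°)/CN(120°); CHO(240°)/SH(240°) — 3 interactions.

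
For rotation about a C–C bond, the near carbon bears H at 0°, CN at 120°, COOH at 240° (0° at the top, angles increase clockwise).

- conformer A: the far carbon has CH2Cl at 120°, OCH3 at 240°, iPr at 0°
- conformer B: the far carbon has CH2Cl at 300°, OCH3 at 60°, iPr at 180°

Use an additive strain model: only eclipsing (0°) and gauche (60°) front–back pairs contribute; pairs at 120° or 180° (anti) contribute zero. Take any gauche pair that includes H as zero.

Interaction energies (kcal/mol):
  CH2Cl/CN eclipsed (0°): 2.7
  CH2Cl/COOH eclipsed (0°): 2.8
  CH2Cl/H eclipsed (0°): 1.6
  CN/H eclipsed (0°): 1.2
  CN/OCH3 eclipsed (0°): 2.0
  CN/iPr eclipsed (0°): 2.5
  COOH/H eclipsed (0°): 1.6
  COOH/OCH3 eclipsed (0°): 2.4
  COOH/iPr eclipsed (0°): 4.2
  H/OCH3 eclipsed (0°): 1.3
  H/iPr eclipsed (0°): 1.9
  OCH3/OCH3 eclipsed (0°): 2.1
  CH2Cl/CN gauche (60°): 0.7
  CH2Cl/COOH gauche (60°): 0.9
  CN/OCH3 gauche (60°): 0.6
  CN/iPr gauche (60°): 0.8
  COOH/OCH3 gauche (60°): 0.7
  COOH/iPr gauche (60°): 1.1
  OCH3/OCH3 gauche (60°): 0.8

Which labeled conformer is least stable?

A

A (eclipsed): H(0°)/iPr(0°) eclipsed 1.9; CN(120°)/CH2Cl(120°) eclipsed 2.7; COOH(240°)/OCH3(240°) eclipsed 2.4 → 7.0 kcal/mol.
B (staggered): CN(120°)/OCH3(60°) gauche 0.6; CN(120°)/iPr(180°) gauche 0.8; COOH(240°)/CH2Cl(300°) gauche 0.9; COOH(240°)/iPr(180°) gauche 1.1 → 3.4 kcal/mol.
A has the highest total (7.0 kcal/mol).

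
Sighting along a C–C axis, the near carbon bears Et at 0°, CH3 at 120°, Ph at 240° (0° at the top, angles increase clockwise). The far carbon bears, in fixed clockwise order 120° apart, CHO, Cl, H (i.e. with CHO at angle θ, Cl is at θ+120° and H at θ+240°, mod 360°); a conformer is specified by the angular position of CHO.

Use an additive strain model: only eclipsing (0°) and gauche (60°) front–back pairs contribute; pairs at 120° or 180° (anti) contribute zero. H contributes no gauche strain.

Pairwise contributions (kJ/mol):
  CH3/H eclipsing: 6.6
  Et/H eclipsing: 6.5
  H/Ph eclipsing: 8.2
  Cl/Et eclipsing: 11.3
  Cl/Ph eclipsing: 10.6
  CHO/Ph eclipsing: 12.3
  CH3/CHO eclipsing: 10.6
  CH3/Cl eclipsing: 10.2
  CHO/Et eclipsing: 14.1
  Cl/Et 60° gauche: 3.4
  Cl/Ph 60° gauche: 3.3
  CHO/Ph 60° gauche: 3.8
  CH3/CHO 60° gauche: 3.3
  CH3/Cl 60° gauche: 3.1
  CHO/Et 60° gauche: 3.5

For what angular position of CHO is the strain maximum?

0°

CHO at 0° (eclipsed): Et(0°)/CHO(0°) eclipsed 14.1; CH3(120°)/Cl(120°) eclipsed 10.2; Ph(240°)/H(240°) eclipsed 8.2 → 32.5 kJ/mol.
CHO at 60° (staggered): Et(0°)/CHO(60°) gauche 3.5; CH3(120°)/CHO(60°) gauche 3.3; CH3(120°)/Cl(180°) gauche 3.1; Ph(240°)/Cl(180°) gauche 3.3 → 13.2 kJ/mol.
CHO at 120° (eclipsed): Et(0°)/H(0°) eclipsed 6.5; CH3(120°)/CHO(120°) eclipsed 10.6; Ph(240°)/Cl(240°) eclipsed 10.6 → 27.7 kJ/mol.
CHO at 180° (staggered): Et(0°)/Cl(300°) gauche 3.4; CH3(120°)/CHO(180°) gauche 3.3; Ph(240°)/CHO(180°) gauche 3.8; Ph(240°)/Cl(300°) gauche 3.3 → 13.8 kJ/mol.
CHO at 240° (eclipsed): Et(0°)/Cl(0°) eclipsed 11.3; CH3(120°)/H(120°) eclipsed 6.6; Ph(240°)/CHO(240°) eclipsed 12.3 → 30.2 kJ/mol.
CHO at 300° (staggered): Et(0°)/CHO(300°) gauche 3.5; Et(0°)/Cl(60°) gauche 3.4; CH3(120°)/Cl(60°) gauche 3.1; Ph(240°)/CHO(300°) gauche 3.8 → 13.8 kJ/mol.
The maximum (32.5 kJ/mol) occurs with CHO at 0°.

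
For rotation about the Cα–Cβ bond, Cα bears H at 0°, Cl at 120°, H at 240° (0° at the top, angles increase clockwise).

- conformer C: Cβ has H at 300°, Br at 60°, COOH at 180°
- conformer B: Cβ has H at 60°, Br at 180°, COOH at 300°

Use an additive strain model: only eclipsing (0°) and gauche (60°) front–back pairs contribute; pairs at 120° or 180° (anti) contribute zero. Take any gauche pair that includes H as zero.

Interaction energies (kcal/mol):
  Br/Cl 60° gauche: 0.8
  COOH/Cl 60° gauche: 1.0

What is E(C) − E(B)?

C (staggered): Cl(120°)/Br(60°) gauche 0.8; Cl(120°)/COOH(180°) gauche 1.0 → 1.8 kcal/mol.
B (staggered): Cl(120°)/Br(180°) gauche 0.8 → 0.8 kcal/mol.
E(C) − E(B) = 1.8 − 0.8 = +1.0 kcal/mol.

+1.0 kcal/mol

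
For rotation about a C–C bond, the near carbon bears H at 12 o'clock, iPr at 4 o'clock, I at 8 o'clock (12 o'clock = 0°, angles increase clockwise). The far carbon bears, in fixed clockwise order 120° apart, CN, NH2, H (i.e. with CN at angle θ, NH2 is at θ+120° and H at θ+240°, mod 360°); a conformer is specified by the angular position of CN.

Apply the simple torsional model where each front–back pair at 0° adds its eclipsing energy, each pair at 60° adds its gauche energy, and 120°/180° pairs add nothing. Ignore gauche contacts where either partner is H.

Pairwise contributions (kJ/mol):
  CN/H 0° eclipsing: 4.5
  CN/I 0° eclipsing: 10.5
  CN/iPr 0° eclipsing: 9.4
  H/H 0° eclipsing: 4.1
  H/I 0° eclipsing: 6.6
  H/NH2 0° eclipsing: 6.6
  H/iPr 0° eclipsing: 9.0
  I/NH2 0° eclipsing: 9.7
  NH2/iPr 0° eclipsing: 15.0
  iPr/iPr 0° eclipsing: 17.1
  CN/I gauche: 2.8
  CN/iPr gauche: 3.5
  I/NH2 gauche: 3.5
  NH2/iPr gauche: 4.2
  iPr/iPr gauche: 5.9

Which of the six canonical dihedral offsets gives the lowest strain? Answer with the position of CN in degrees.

CN at 0° (eclipsed): H(0°)/CN(0°) eclipsed 4.5; iPr(120°)/NH2(120°) eclipsed 15.0; I(240°)/H(240°) eclipsed 6.6 → 26.1 kJ/mol.
CN at 60° (staggered): iPr(120°)/CN(60°) gauche 3.5; iPr(120°)/NH2(180°) gauche 4.2; I(240°)/NH2(180°) gauche 3.5 → 11.2 kJ/mol.
CN at 120° (eclipsed): H(0°)/H(0°) eclipsed 4.1; iPr(120°)/CN(120°) eclipsed 9.4; I(240°)/NH2(240°) eclipsed 9.7 → 23.2 kJ/mol.
CN at 180° (staggered): iPr(120°)/CN(180°) gauche 3.5; I(240°)/CN(180°) gauche 2.8; I(240°)/NH2(300°) gauche 3.5 → 9.8 kJ/mol.
CN at 240° (eclipsed): H(0°)/NH2(0°) eclipsed 6.6; iPr(120°)/H(120°) eclipsed 9.0; I(240°)/CN(240°) eclipsed 10.5 → 26.1 kJ/mol.
CN at 300° (staggered): iPr(120°)/NH2(60°) gauche 4.2; I(240°)/CN(300°) gauche 2.8 → 7.0 kJ/mol.
The minimum (7.0 kJ/mol) occurs with CN at 300°.

300°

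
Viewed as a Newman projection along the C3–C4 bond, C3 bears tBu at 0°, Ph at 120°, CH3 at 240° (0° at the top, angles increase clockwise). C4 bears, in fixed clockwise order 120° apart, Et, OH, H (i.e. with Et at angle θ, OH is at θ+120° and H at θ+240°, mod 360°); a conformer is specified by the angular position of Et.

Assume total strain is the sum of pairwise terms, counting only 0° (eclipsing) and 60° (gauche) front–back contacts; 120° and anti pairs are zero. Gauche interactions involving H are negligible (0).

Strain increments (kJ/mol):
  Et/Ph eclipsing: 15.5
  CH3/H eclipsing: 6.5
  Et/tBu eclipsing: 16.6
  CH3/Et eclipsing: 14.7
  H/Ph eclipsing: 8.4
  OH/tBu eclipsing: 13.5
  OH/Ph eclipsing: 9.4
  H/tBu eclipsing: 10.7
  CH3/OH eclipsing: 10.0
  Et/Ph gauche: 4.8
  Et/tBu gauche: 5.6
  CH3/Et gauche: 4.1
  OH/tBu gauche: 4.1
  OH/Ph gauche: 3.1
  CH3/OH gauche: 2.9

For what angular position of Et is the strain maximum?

240°

Et at 0° (eclipsed): tBu(0°)/Et(0°) eclipsed 16.6; Ph(120°)/OH(120°) eclipsed 9.4; CH3(240°)/H(240°) eclipsed 6.5 → 32.5 kJ/mol.
Et at 60° (staggered): tBu(0°)/Et(60°) gauche 5.6; Ph(120°)/Et(60°) gauche 4.8; Ph(120°)/OH(180°) gauche 3.1; CH3(240°)/OH(180°) gauche 2.9 → 16.4 kJ/mol.
Et at 120° (eclipsed): tBu(0°)/H(0°) eclipsed 10.7; Ph(120°)/Et(120°) eclipsed 15.5; CH3(240°)/OH(240°) eclipsed 10.0 → 36.2 kJ/mol.
Et at 180° (staggered): tBu(0°)/OH(300°) gauche 4.1; Ph(120°)/Et(180°) gauche 4.8; CH3(240°)/Et(180°) gauche 4.1; CH3(240°)/OH(300°) gauche 2.9 → 15.9 kJ/mol.
Et at 240° (eclipsed): tBu(0°)/OH(0°) eclipsed 13.5; Ph(120°)/H(120°) eclipsed 8.4; CH3(240°)/Et(240°) eclipsed 14.7 → 36.6 kJ/mol.
Et at 300° (staggered): tBu(0°)/Et(300°) gauche 5.6; tBu(0°)/OH(60°) gauche 4.1; Ph(120°)/OH(60°) gauche 3.1; CH3(240°)/Et(300°) gauche 4.1 → 16.9 kJ/mol.
The maximum (36.6 kJ/mol) occurs with Et at 240°.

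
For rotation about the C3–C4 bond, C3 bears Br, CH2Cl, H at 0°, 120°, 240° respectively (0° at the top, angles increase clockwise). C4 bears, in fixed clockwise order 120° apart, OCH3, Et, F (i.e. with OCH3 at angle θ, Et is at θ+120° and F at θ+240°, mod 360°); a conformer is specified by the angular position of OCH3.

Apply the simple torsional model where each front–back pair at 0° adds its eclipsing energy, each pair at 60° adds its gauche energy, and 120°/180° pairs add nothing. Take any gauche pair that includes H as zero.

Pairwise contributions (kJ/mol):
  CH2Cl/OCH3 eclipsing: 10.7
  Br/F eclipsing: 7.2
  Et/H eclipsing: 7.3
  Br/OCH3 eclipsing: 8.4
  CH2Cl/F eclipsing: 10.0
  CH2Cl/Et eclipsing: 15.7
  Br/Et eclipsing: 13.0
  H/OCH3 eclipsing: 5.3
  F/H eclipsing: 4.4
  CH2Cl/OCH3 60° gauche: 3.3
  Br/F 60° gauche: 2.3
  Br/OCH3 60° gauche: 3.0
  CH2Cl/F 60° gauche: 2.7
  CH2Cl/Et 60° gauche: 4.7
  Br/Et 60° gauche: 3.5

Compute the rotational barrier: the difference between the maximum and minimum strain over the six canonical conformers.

OCH3 at 0° (eclipsed): Br–OCH3 eclipsed, CH2Cl–Et eclipsed, H–F eclipsed; 8.4 + 15.7 + 4.4 = 28.5 kJ/mol.
OCH3 at 60° (staggered): Br–OCH3 gauche, Br–F gauche, CH2Cl–OCH3 gauche, CH2Cl–Et gauche; 3.0 + 2.3 + 3.3 + 4.7 = 13.3 kJ/mol.
OCH3 at 120° (eclipsed): Br–F eclipsed, CH2Cl–OCH3 eclipsed, H–Et eclipsed; 7.2 + 10.7 + 7.3 = 25.2 kJ/mol.
OCH3 at 180° (staggered): Br–Et gauche, Br–F gauche, CH2Cl–OCH3 gauche, CH2Cl–F gauche; 3.5 + 2.3 + 3.3 + 2.7 = 11.8 kJ/mol.
OCH3 at 240° (eclipsed): Br–Et eclipsed, CH2Cl–F eclipsed, H–OCH3 eclipsed; 13.0 + 10.0 + 5.3 = 28.3 kJ/mol.
OCH3 at 300° (staggered): Br–OCH3 gauche, Br–Et gauche, CH2Cl–Et gauche, CH2Cl–F gauche; 3.0 + 3.5 + 4.7 + 2.7 = 13.9 kJ/mol.
Max at 0° (28.5 kJ/mol), min at 180° (11.8 kJ/mol); barrier = 16.7 kJ/mol.

16.7 kJ/mol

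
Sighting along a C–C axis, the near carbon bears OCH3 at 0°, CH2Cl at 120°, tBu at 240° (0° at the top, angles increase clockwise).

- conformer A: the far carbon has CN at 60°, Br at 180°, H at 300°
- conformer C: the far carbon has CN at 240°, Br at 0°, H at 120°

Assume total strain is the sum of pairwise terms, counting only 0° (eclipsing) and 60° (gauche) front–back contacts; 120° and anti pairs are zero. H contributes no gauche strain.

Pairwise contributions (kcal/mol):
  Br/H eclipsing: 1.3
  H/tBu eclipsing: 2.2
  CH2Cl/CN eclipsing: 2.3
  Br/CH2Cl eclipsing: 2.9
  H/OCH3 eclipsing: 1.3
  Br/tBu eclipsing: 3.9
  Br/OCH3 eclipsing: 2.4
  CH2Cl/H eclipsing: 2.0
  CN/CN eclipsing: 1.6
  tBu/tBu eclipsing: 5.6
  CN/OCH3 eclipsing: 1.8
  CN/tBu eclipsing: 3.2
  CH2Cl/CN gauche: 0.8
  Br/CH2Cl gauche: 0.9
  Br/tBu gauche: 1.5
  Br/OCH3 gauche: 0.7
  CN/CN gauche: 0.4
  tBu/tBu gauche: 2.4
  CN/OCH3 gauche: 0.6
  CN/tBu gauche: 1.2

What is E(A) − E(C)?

A (staggered): OCH3(0°)/CN(60°) gauche 0.6; CH2Cl(120°)/CN(60°) gauche 0.8; CH2Cl(120°)/Br(180°) gauche 0.9; tBu(240°)/Br(180°) gauche 1.5 → 3.8 kcal/mol.
C (eclipsed): OCH3(0°)/Br(0°) eclipsed 2.4; CH2Cl(120°)/H(120°) eclipsed 2.0; tBu(240°)/CN(240°) eclipsed 3.2 → 7.6 kcal/mol.
E(A) − E(C) = 3.8 − 7.6 = -3.8 kcal/mol.

-3.8 kcal/mol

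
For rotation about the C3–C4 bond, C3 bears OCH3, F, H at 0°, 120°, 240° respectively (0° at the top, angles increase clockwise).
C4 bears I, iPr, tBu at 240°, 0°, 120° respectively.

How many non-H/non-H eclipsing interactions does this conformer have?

Non-H eclipsing pairs: OCH3(0°)/iPr(0°); F(120°)/tBu(120°) — 2 interactions.

2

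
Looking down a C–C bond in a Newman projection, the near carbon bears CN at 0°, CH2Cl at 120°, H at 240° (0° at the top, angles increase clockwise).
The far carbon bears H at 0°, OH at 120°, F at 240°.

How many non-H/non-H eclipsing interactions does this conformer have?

1

Non-H eclipsing pairs: CH2Cl(120°)/OH(120°) — 1 interaction.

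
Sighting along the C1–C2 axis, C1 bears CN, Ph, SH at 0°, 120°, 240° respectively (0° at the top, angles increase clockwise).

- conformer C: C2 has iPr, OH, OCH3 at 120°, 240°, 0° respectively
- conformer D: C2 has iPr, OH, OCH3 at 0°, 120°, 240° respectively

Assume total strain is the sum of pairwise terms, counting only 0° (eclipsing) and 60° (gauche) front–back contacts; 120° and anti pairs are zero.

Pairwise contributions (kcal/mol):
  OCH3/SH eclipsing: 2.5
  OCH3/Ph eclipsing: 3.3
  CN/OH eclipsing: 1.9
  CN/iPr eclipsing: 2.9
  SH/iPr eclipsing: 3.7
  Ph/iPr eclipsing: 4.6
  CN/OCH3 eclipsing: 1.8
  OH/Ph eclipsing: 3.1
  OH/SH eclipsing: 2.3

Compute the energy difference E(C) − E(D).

C (eclipsed): CN–OCH3 eclipsed, Ph–iPr eclipsed, SH–OH eclipsed; 1.8 + 4.6 + 2.3 = 8.7 kcal/mol.
D (eclipsed): CN–iPr eclipsed, Ph–OH eclipsed, SH–OCH3 eclipsed; 2.9 + 3.1 + 2.5 = 8.5 kcal/mol.
E(C) − E(D) = 8.7 − 8.5 = +0.2 kcal/mol.

+0.2 kcal/mol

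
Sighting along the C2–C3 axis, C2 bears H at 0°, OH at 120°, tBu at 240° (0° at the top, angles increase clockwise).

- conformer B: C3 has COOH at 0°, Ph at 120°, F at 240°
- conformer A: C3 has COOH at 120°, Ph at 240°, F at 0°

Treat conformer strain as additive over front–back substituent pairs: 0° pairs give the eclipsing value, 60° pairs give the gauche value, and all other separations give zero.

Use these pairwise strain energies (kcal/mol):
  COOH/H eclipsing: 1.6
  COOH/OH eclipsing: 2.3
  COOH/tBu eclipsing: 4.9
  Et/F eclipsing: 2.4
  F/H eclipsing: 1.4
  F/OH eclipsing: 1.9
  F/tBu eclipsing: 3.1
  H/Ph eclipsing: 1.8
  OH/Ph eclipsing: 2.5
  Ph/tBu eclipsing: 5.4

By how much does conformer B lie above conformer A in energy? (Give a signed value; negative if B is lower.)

B (eclipsed): H–COOH eclipsed, OH–Ph eclipsed, tBu–F eclipsed; 1.6 + 2.5 + 3.1 = 7.2 kcal/mol.
A (eclipsed): H–F eclipsed, OH–COOH eclipsed, tBu–Ph eclipsed; 1.4 + 2.3 + 5.4 = 9.1 kcal/mol.
E(B) − E(A) = 7.2 − 9.1 = -1.9 kcal/mol.

-1.9 kcal/mol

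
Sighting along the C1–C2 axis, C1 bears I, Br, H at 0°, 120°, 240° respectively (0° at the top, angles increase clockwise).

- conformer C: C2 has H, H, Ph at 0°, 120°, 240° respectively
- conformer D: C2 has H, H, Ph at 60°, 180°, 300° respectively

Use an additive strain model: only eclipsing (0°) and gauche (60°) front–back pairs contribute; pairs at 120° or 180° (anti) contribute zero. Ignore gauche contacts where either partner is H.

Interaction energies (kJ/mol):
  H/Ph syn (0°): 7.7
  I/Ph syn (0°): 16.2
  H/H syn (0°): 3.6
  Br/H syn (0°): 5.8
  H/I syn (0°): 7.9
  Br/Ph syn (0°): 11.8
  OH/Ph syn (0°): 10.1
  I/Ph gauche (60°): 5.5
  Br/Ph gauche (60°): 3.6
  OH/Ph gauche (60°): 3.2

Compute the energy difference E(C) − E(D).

+15.9 kJ/mol

C (eclipsed): I(0°)/H(0°) eclipsed 7.9; Br(120°)/H(120°) eclipsed 5.8; H(240°)/Ph(240°) eclipsed 7.7 → 21.4 kJ/mol.
D (staggered): I(0°)/Ph(300°) gauche 5.5 → 5.5 kJ/mol.
E(C) − E(D) = 21.4 − 5.5 = +15.9 kJ/mol.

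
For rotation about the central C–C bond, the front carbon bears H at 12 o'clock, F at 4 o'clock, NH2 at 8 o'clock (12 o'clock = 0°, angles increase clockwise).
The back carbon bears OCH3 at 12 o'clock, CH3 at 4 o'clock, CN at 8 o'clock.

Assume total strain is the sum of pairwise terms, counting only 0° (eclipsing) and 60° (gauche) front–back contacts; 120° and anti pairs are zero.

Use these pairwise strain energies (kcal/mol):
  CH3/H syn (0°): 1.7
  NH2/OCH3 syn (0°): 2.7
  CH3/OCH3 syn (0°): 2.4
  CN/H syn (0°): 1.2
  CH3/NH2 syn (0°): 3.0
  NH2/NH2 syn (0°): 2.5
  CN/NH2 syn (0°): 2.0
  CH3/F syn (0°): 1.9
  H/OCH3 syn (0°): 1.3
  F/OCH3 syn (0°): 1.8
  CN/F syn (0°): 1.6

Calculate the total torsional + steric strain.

This conformer (eclipsed): H–OCH3 eclipsed, F–CH3 eclipsed, NH2–CN eclipsed; 1.3 + 1.9 + 2.0 = 5.2 kcal/mol.

5.2 kcal/mol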